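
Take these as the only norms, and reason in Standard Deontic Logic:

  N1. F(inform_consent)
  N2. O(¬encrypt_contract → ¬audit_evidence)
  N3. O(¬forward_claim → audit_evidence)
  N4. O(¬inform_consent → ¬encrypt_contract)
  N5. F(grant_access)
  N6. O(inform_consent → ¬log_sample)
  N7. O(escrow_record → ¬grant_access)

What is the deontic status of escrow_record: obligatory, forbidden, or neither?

Premise 7 is O(escrow_record → ¬grant_access); even if O(¬grant_access) held, inferring O(escrow_record) would be affirming the consequent — invalid.
No premise or chain of K-axiom applications forces O(escrow_record), and none forces O(¬escrow_record). So escrow_record is neither obligatory nor forbidden under these norms.

Neither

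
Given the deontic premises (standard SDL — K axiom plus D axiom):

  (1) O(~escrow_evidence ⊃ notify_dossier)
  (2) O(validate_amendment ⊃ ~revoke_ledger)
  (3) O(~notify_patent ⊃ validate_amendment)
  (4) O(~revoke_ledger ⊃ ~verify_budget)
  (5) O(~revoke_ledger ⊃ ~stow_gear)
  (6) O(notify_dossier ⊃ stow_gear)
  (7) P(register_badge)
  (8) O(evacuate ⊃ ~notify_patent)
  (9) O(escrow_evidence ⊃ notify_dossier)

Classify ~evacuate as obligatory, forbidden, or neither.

Premises 9 and 1 cover both cases: O(escrow_evidence ⊃ notify_dossier) and O(~escrow_evidence ⊃ notify_dossier). Since escrow_evidence ∨ ~escrow_evidence is a tautology, O(notify_dossier) follows.
With premise 6, O(notify_dossier ⊃ stow_gear), the K-axiom yields O(stow_gear).
The contrapositive of premise 5 (O(~revoke_ledger ⊃ ~stow_gear)) is O(stow_gear ⊃ revoke_ledger), and O(stow_gear) is already established, so O(revoke_ledger).
The contrapositive of premise 2 (O(validate_amendment ⊃ ~revoke_ledger)) is O(revoke_ledger ⊃ ~validate_amendment), and O(revoke_ledger) is already established, so O(~validate_amendment).
The contrapositive of premise 3 (O(~notify_patent ⊃ validate_amendment)) is O(~validate_amendment ⊃ notify_patent), and O(~validate_amendment) is already established, so O(notify_patent).
Premise 8 is O(evacuate ⊃ ~notify_patent); contrapositively O(notify_patent ⊃ ~evacuate). Since O(notify_patent) holds, K gives O(~evacuate).
Premises 4, 7 do not contribute to this derivation.
Hence ~evacuate is obligatory.

Obligatory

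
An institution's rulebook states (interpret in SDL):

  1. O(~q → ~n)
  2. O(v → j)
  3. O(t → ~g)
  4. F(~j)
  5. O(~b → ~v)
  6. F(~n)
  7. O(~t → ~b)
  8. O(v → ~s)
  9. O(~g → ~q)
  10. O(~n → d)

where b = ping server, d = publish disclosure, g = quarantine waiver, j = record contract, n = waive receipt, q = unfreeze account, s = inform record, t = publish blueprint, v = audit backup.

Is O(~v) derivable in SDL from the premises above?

Yes

Premise 6, F(~n), is equivalent to O(n).
Premise 1, O(~q → ~n), contraposes to O(n → q); with O(n) we get O(q).
Premise 9, O(~g → ~q), contraposes to O(q → g); with O(q) we get O(g).
Premise 3, O(t → ~g), contraposes to O(g → ~t); with O(g) we get O(~t).
With premise 7, O(~t → ~b), the K-axiom yields O(~b).
From O(~b) and premise 5, O(~b → ~v), we obtain O(~v).
Premises 2, 4, 8, 10 do not contribute to this derivation.
So O(~v) follows.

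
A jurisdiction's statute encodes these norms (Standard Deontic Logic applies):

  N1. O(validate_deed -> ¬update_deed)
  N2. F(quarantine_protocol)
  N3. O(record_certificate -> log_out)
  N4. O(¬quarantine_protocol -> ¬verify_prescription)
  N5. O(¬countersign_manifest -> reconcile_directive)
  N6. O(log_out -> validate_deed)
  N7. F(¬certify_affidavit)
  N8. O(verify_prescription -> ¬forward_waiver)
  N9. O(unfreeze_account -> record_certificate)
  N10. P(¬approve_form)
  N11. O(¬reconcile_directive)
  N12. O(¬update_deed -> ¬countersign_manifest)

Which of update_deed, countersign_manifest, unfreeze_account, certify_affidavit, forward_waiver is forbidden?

From premise 11 we have O(¬reconcile_directive).
Premise 5 is O(¬countersign_manifest -> reconcile_directive); contrapositively O(¬reconcile_directive -> countersign_manifest). Since O(¬reconcile_directive) holds, K gives O(countersign_manifest).
Premise 12 is O(¬update_deed -> ¬countersign_manifest); contrapositively O(countersign_manifest -> update_deed). Since O(countersign_manifest) holds, K gives O(update_deed).
Premise 1 is O(validate_deed -> ¬update_deed); contrapositively O(update_deed -> ¬validate_deed). Since O(update_deed) holds, K gives O(¬validate_deed).
The contrapositive of premise 6 (O(log_out -> validate_deed)) is O(¬validate_deed -> ¬log_out), and O(¬validate_deed) is already established, so O(¬log_out).
Premise 3 is O(record_certificate -> log_out); contrapositively O(¬log_out -> ¬record_certificate). Since O(¬log_out) holds, K gives O(¬record_certificate).
The contrapositive of premise 9 (O(unfreeze_account -> record_certificate)) is O(¬record_certificate -> ¬unfreeze_account), and O(¬record_certificate) is already established, so O(¬unfreeze_account).
So O(¬unfreeze_account) holds, i.e. unfreeze_account is forbidden. None of the other listed options is forbidden under the premises.

unfreeze_account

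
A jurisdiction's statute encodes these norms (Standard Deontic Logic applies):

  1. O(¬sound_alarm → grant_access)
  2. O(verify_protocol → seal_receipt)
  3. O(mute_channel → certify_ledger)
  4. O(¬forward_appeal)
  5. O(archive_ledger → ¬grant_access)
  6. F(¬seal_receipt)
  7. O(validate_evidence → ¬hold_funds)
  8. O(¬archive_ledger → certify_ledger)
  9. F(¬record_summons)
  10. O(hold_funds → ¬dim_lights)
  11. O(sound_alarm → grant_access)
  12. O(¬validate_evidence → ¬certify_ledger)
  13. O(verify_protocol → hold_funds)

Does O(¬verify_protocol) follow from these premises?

Yes

By case analysis on sound_alarm: premise 11 gives O(sound_alarm → grant_access) and premise 1 gives O(¬sound_alarm → grant_access), so O(grant_access) either way.
Premise 5 is O(archive_ledger → ¬grant_access); contrapositively O(grant_access → ¬archive_ledger). Since O(grant_access) holds, K gives O(¬archive_ledger).
Premise 8 is O(¬archive_ledger → certify_ledger); since O(¬archive_ledger), deontic closure gives O(certify_ledger).
The contrapositive of premise 12 (O(¬validate_evidence → ¬certify_ledger)) is O(certify_ledger → validate_evidence), and O(certify_ledger) is already established, so O(validate_evidence).
Applying K to premise 7 (O(validate_evidence → ¬hold_funds)) and O(validate_evidence) yields O(¬hold_funds).
Premise 13, O(verify_protocol → hold_funds), contraposes to O(¬hold_funds → ¬verify_protocol); with O(¬hold_funds) we get O(¬verify_protocol).
Premises 2, 3, 4, 6, 9, 10 do not contribute to this derivation.
So O(¬verify_protocol) follows.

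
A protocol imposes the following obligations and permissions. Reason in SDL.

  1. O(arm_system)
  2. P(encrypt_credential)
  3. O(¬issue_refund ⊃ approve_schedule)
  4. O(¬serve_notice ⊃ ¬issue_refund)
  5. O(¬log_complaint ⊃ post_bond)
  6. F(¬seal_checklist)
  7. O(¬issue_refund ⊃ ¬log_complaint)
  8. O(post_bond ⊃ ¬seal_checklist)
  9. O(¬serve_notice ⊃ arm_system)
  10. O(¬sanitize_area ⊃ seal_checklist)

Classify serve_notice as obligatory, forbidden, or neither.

Premise 6 is F(¬seal_checklist), i.e. O(seal_checklist).
Premise 8, O(post_bond ⊃ ¬seal_checklist), contraposes to O(seal_checklist ⊃ ¬post_bond); with O(seal_checklist) we get O(¬post_bond).
Premise 5 is O(¬log_complaint ⊃ post_bond); contrapositively O(¬post_bond ⊃ log_complaint). Since O(¬post_bond) holds, K gives O(log_complaint).
The contrapositive of premise 7 (O(¬issue_refund ⊃ ¬log_complaint)) is O(log_complaint ⊃ issue_refund), and O(log_complaint) is already established, so O(issue_refund).
Premise 4, O(¬serve_notice ⊃ ¬issue_refund), contraposes to O(issue_refund ⊃ serve_notice); with O(issue_refund) we get O(serve_notice).
Premises 1, 2, 3, 9, 10 do not contribute to this derivation.
Hence serve_notice is obligatory.

Obligatory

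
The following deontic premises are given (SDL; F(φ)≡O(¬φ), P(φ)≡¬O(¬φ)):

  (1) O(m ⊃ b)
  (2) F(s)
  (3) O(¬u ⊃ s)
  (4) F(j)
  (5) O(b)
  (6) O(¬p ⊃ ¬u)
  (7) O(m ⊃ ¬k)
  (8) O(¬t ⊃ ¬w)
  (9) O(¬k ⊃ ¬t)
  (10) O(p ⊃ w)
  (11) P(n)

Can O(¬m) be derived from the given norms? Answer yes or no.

Yes

Premise 2 is F(s), i.e. O(¬s).
The contrapositive of premise 3 (O(¬u ⊃ s)) is O(¬s ⊃ u), and O(¬s) is already established, so O(u).
The contrapositive of premise 6 (O(¬p ⊃ ¬u)) is O(u ⊃ p), and O(u) is already established, so O(p).
With premise 10, O(p ⊃ w), the K-axiom yields O(w).
Premise 8 is O(¬t ⊃ ¬w); contrapositively O(w ⊃ t). Since O(w) holds, K gives O(t).
Premise 9 is O(¬k ⊃ ¬t); contrapositively O(t ⊃ k). Since O(t) holds, K gives O(k).
Premise 7 is O(m ⊃ ¬k); contrapositively O(k ⊃ ¬m). Since O(k) holds, K gives O(¬m).
Premises 1, 4, 5, 11 do not contribute to this derivation.
So O(¬m) follows.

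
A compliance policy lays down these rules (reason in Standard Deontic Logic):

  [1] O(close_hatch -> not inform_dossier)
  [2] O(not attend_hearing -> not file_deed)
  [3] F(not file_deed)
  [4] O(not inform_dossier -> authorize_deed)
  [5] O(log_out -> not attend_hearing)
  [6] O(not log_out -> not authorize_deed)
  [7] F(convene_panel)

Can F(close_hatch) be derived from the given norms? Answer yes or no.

Yes

Premise 3 is F(not file_deed), i.e. O(file_deed).
Premise 2 is O(not attend_hearing -> not file_deed); contrapositively O(file_deed -> attend_hearing). Since O(file_deed) holds, K gives O(attend_hearing).
Premise 5, O(log_out -> not attend_hearing), contraposes to O(attend_hearing -> not log_out); with O(attend_hearing) we get O(not log_out).
Applying K to premise 6 (O(not log_out -> not authorize_deed)) and O(not log_out) yields O(not authorize_deed).
Premise 4, O(not inform_dossier -> authorize_deed), contraposes to O(not authorize_deed -> inform_dossier); with O(not authorize_deed) we get O(inform_dossier).
Premise 1, O(close_hatch -> not inform_dossier), contraposes to O(inform_dossier -> not close_hatch); with O(inform_dossier) we get O(not close_hatch).
Premise 7 does not contribute to this derivation.
So O(not close_hatch) holds, i.e. F(close_hatch). The claim follows.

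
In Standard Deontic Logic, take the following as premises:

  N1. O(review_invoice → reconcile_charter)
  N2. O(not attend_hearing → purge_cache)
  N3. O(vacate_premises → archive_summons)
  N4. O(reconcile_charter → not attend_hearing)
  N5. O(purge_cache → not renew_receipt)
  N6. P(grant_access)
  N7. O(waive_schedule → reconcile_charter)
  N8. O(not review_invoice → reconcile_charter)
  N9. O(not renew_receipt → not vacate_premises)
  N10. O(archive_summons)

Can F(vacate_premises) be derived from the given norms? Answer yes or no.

By case analysis on review_invoice: premise 1 gives O(review_invoice → reconcile_charter) and premise 8 gives O(not review_invoice → reconcile_charter), so O(reconcile_charter) either way.
Premise 4 is O(reconcile_charter → not attend_hearing); since O(reconcile_charter), deontic closure gives O(not attend_hearing).
With premise 2, O(not attend_hearing → purge_cache), the K-axiom yields O(purge_cache).
With premise 5, O(purge_cache → not renew_receipt), the K-axiom yields O(not renew_receipt).
From O(not renew_receipt) and premise 9, O(not renew_receipt → not vacate_premises), we obtain O(not vacate_premises).
Premises 3, 6, 7, 10 do not contribute to this derivation.
So O(not vacate_premises) holds, i.e. F(vacate_premises). The claim follows.

Yes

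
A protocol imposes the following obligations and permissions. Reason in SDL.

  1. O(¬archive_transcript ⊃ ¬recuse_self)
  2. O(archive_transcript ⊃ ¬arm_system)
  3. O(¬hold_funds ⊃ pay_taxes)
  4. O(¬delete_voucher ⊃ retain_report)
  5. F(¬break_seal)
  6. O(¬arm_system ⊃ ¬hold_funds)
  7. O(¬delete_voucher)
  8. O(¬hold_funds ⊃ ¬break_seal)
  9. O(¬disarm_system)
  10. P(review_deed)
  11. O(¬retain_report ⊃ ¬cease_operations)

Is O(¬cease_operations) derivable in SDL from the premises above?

Premise 11 is O(¬retain_report ⊃ ¬cease_operations), but O(¬retain_report) is not derivable from the premises, so it does not yield O(¬cease_operations).
No other premise forces O(¬cease_operations). An ideal world satisfying every premise can still have ¬cease_operations false, so O(¬cease_operations) is not derivable.

No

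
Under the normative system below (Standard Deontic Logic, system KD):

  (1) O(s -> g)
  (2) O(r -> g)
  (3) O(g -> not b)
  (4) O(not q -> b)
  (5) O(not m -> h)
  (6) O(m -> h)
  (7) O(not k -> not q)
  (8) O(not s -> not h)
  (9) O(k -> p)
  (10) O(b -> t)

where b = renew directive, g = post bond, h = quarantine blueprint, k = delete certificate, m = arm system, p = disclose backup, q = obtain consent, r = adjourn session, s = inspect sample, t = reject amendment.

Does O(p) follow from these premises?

Yes

Premises 6 and 5 cover both cases: O(m -> h) and O(not m -> h). Since m ∨ not m is a tautology, O(h) follows.
Premise 8, O(not s -> not h), contraposes to O(h -> s); with O(h) we get O(s).
With premise 1, O(s -> g), the K-axiom yields O(g).
From O(g) and premise 3, O(g -> not b), we obtain O(not b).
The contrapositive of premise 4 (O(not q -> b)) is O(not b -> q), and O(not b) is already established, so O(q).
The contrapositive of premise 7 (O(not k -> not q)) is O(q -> k), and O(q) is already established, so O(k).
With premise 9, O(k -> p), the K-axiom yields O(p).
Premises 2, 10 do not contribute to this derivation.
So O(p) follows.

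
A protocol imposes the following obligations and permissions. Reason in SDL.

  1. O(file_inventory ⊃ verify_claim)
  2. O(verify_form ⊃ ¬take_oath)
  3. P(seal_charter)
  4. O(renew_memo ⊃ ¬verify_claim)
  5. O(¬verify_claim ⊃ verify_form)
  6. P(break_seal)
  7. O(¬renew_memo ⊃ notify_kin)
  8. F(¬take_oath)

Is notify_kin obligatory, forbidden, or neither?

Obligatory

Premise 8, F(¬take_oath), is equivalent to O(take_oath).
Premise 2 is O(verify_form ⊃ ¬take_oath); contrapositively O(take_oath ⊃ ¬verify_form). Since O(take_oath) holds, K gives O(¬verify_form).
Premise 5, O(¬verify_claim ⊃ verify_form), contraposes to O(¬verify_form ⊃ verify_claim); with O(¬verify_form) we get O(verify_claim).
Premise 4, O(renew_memo ⊃ ¬verify_claim), contraposes to O(verify_claim ⊃ ¬renew_memo); with O(verify_claim) we get O(¬renew_memo).
Premise 7 is O(¬renew_memo ⊃ notify_kin); since O(¬renew_memo), deontic closure gives O(notify_kin).
Premises 1, 3, 6 do not contribute to this derivation.
Hence notify_kin is obligatory.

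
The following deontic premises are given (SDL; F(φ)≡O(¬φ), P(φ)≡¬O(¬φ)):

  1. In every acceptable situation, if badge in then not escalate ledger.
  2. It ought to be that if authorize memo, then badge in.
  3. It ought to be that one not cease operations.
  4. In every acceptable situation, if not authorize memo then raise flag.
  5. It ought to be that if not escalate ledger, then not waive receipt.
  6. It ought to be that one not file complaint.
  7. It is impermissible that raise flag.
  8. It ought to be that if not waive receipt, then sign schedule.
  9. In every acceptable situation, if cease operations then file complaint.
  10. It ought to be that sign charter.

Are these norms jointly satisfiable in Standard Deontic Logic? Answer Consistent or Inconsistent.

Premise 9 is O(cease_operations → file_complaint), but O(cease_operations) is not derivable from the premises, so it does not yield O(file_complaint).
So O(file_complaint) is not derivable, and the apparent clash with O(¬file_complaint) does not arise.
A world satisfying every obligation exists (e.g. authorize_memo=true, badge_in=true, cease_operations=false, escalate_ledger=false, file_complaint=false, raise_flag=false, sign_charter=true, sign_schedule=true, waive_receipt=false); no atom is both obligatory and forbidden, so the set is consistent.

Consistent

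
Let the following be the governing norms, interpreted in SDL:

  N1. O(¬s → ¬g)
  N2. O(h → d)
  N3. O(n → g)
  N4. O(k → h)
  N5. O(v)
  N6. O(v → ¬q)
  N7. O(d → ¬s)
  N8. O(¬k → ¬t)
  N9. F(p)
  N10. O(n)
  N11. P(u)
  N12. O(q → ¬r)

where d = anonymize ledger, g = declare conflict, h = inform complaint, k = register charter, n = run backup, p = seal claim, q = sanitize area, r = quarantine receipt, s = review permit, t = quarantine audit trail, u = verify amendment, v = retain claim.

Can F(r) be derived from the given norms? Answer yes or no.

Premise 12 is O(q → ¬r), but O(q) is not derivable from the premises, so it does not yield O(¬r).
No other premise forces O(¬r). An ideal world satisfying every premise can still have r true, so F(r) is not derivable.

No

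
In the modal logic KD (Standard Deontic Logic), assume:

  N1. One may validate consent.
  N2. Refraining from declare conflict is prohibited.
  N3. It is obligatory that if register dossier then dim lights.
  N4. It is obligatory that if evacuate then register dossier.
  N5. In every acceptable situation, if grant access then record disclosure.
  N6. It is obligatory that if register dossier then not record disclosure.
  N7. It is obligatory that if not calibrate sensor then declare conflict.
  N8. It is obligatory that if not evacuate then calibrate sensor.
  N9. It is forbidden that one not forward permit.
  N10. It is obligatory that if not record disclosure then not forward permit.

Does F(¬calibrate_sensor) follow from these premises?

Premise 9 is F(¬forward_permit), i.e. O(forward_permit).
The contrapositive of premise 10 (O(¬record_disclosure → ¬forward_permit)) is O(forward_permit → record_disclosure), and O(forward_permit) is already established, so O(record_disclosure).
The contrapositive of premise 6 (O(register_dossier → ¬record_disclosure)) is O(record_disclosure → ¬register_dossier), and O(record_disclosure) is already established, so O(¬register_dossier).
The contrapositive of premise 4 (O(evacuate → register_dossier)) is O(¬register_dossier → ¬evacuate), and O(¬register_dossier) is already established, so O(¬evacuate).
With premise 8, O(¬evacuate → calibrate_sensor), the K-axiom yields O(calibrate_sensor).
Premises 1, 2, 3, 5, 7 do not contribute to this derivation.
So O(calibrate_sensor) holds, i.e. F(¬calibrate_sensor). The claim follows.

Yes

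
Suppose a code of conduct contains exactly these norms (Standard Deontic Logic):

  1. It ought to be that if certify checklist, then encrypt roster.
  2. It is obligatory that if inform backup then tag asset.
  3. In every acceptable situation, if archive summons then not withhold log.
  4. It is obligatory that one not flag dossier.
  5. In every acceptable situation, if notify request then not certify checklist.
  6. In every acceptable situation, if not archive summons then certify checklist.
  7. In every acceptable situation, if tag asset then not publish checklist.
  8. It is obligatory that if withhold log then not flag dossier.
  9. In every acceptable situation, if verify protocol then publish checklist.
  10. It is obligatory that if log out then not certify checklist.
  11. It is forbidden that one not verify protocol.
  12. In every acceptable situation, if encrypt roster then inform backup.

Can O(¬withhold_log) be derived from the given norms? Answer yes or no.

F(¬verify_protocol) at premise 11 means O(verify_protocol).
From O(verify_protocol) and premise 9, O(verify_protocol → publish_checklist), we obtain O(publish_checklist).
Premise 7 is O(tag_asset → ¬publish_checklist); contrapositively O(publish_checklist → ¬tag_asset). Since O(publish_checklist) holds, K gives O(¬tag_asset).
Premise 2 is O(inform_backup → tag_asset); contrapositively O(¬tag_asset → ¬inform_backup). Since O(¬tag_asset) holds, K gives O(¬inform_backup).
Premise 12 is O(encrypt_roster → inform_backup); contrapositively O(¬inform_backup → ¬encrypt_roster). Since O(¬inform_backup) holds, K gives O(¬encrypt_roster).
Premise 1 is O(certify_checklist → encrypt_roster); contrapositively O(¬encrypt_roster → ¬certify_checklist). Since O(¬encrypt_roster) holds, K gives O(¬certify_checklist).
The contrapositive of premise 6 (O(¬archive_summons → certify_checklist)) is O(¬certify_checklist → archive_summons), and O(¬certify_checklist) is already established, so O(archive_summons).
Premise 3 is O(archive_summons → ¬withhold_log); since O(archive_summons), deontic closure gives O(¬withhold_log).
Premises 4, 5, 8, 10 do not contribute to this derivation.
So O(¬withhold_log) follows.

Yes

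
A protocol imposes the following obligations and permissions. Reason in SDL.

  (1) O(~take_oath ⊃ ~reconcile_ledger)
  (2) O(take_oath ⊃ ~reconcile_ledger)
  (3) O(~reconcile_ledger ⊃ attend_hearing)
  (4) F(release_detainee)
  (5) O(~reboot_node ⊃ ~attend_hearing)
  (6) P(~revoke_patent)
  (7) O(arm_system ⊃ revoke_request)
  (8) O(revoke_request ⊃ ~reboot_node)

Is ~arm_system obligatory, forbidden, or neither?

Premises 2 and 1 cover both cases: O(take_oath ⊃ ~reconcile_ledger) and O(~take_oath ⊃ ~reconcile_ledger). Since take_oath ∨ ~take_oath is a tautology, O(~reconcile_ledger) follows.
Premise 3 is O(~reconcile_ledger ⊃ attend_hearing); since O(~reconcile_ledger), deontic closure gives O(attend_hearing).
Premise 5, O(~reboot_node ⊃ ~attend_hearing), contraposes to O(attend_hearing ⊃ reboot_node); with O(attend_hearing) we get O(reboot_node).
Premise 8, O(revoke_request ⊃ ~reboot_node), contraposes to O(reboot_node ⊃ ~revoke_request); with O(reboot_node) we get O(~revoke_request).
Premise 7 is O(arm_system ⊃ revoke_request); contrapositively O(~revoke_request ⊃ ~arm_system). Since O(~revoke_request) holds, K gives O(~arm_system).
Premises 4, 6 do not contribute to this derivation.
Hence ~arm_system is obligatory.

Obligatory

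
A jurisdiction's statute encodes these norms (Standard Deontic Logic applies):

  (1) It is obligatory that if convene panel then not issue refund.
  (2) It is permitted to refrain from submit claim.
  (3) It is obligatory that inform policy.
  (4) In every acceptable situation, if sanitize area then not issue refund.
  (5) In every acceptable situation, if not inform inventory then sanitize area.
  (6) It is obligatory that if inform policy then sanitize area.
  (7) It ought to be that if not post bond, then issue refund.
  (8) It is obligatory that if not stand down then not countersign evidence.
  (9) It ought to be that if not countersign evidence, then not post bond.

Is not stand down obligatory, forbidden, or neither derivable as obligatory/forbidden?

Premise 3 states O(inform_policy) outright.
With premise 6, O(inform_policy → sanitize_area), the K-axiom yields O(sanitize_area).
Applying K to premise 4 (O(sanitize_area → ¬issue_refund)) and O(sanitize_area) yields O(¬issue_refund).
Premise 7, O(¬post_bond → issue_refund), contraposes to O(¬issue_refund → post_bond); with O(¬issue_refund) we get O(post_bond).
Premise 9 is O(¬countersign_evidence → ¬post_bond); contrapositively O(post_bond → countersign_evidence). Since O(post_bond) holds, K gives O(countersign_evidence).
The contrapositive of premise 8 (O(¬stand_down → ¬countersign_evidence)) is O(countersign_evidence → stand_down), and O(countersign_evidence) is already established, so O(stand_down).
Premises 1, 2, 5 do not contribute to this derivation.
Thus O(stand_down), which is F(¬stand_down): ¬stand_down is forbidden.

Forbidden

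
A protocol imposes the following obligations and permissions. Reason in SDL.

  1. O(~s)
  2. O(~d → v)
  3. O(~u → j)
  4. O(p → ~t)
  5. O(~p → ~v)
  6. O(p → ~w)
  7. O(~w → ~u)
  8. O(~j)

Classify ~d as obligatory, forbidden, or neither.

Premise 8 gives O(~j).
The contrapositive of premise 3 (O(~u → j)) is O(~j → u), and O(~j) is already established, so O(u).
Premise 7, O(~w → ~u), contraposes to O(u → w); with O(u) we get O(w).
Premise 6, O(p → ~w), contraposes to O(w → ~p); with O(w) we get O(~p).
Premise 5 is O(~p → ~v); since O(~p), deontic closure gives O(~v).
Premise 2 is O(~d → v); contrapositively O(~v → d). Since O(~v) holds, K gives O(d).
Premises 1, 4 do not contribute to this derivation.
Thus O(d), which is F(~d): ~d is forbidden.

Forbidden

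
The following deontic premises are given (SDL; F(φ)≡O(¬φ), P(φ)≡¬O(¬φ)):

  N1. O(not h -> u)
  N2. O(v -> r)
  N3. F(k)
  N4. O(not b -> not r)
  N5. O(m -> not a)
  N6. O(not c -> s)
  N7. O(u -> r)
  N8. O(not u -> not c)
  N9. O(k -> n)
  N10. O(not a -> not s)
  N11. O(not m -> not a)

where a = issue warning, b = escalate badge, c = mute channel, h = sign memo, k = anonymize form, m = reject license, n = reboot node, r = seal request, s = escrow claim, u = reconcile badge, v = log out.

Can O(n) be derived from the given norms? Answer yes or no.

No

Premise 9 is O(k -> n), but O(k) is not derivable from the premises, so it does not yield O(n).
No other premise forces O(n). An ideal world satisfying every premise can still have n false, so O(n) is not derivable.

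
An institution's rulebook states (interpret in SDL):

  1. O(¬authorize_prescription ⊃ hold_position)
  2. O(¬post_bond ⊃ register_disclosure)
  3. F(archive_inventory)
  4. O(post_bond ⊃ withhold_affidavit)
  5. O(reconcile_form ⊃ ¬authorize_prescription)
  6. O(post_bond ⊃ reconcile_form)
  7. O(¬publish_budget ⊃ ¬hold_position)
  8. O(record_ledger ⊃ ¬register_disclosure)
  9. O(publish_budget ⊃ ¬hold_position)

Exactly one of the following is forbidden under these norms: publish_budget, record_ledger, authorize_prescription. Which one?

record_ledger

Premises 9 and 7 cover both cases: O(publish_budget ⊃ ¬hold_position) and O(¬publish_budget ⊃ ¬hold_position). Since publish_budget ∨ ¬publish_budget is a tautology, O(¬hold_position) follows.
The contrapositive of premise 1 (O(¬authorize_prescription ⊃ hold_position)) is O(¬hold_position ⊃ authorize_prescription), and O(¬hold_position) is already established, so O(authorize_prescription).
Premise 5 is O(reconcile_form ⊃ ¬authorize_prescription); contrapositively O(authorize_prescription ⊃ ¬reconcile_form). Since O(authorize_prescription) holds, K gives O(¬reconcile_form).
Premise 6 is O(post_bond ⊃ reconcile_form); contrapositively O(¬reconcile_form ⊃ ¬post_bond). Since O(¬reconcile_form) holds, K gives O(¬post_bond).
From O(¬post_bond) and premise 2, O(¬post_bond ⊃ register_disclosure), we obtain O(register_disclosure).
The contrapositive of premise 8 (O(record_ledger ⊃ ¬register_disclosure)) is O(register_disclosure ⊃ ¬record_ledger), and O(register_disclosure) is already established, so O(¬record_ledger).
So O(¬record_ledger) holds, i.e. record_ledger is forbidden. None of the other listed options is forbidden under the premises.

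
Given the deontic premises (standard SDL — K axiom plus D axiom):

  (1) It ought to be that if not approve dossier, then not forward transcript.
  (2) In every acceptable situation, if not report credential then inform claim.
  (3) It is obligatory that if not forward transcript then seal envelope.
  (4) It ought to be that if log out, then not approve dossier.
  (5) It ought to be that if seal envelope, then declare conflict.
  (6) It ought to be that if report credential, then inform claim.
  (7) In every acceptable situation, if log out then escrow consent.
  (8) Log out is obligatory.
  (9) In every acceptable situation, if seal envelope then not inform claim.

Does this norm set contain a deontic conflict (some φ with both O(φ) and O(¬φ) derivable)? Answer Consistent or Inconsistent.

Premises 6 and 2 cover both cases: O(report_credential → inform_claim) and O(¬report_credential → inform_claim). Since report_credential ∨ ¬report_credential is a tautology, O(inform_claim) follows.
The contrapositive of premise 9 (O(seal_envelope → ¬inform_claim)) is O(inform_claim → ¬seal_envelope), and O(inform_claim) is already established, so O(¬seal_envelope).
Premise 3, O(¬forward_transcript → seal_envelope), contraposes to O(¬seal_envelope → forward_transcript); with O(¬seal_envelope) we get O(forward_transcript).
The contrapositive of premise 1 (O(¬approve_dossier → ¬forward_transcript)) is O(forward_transcript → approve_dossier), and O(forward_transcript) is already established, so O(approve_dossier).
Premise 4 is O(log_out → ¬approve_dossier); contrapositively O(approve_dossier → ¬log_out). Since O(approve_dossier) holds, K gives O(¬log_out).
But premise 8 directly asserts O(log_out).
We now have both O(¬log_out) and O(log_out) — log_out is simultaneously obligatory and forbidden, violating the D-axiom.

Inconsistent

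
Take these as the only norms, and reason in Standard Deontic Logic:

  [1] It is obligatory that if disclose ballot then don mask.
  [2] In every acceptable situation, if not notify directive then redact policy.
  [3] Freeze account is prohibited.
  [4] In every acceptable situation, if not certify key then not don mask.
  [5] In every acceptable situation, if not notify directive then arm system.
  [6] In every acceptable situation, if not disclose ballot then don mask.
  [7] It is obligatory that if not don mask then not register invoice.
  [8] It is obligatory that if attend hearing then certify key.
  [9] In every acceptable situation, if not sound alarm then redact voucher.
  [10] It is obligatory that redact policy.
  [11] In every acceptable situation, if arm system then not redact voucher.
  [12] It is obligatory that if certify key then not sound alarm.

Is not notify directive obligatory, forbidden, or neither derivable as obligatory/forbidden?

Forbidden

Premises 1 and 6 are O(disclose_ballot → don_mask) and O(¬disclose_ballot → don_mask); every ideal world satisfies disclose_ballot or ¬disclose_ballot, so in either case don_mask holds — hence O(don_mask).
The contrapositive of premise 4 (O(¬certify_key → ¬don_mask)) is O(don_mask → certify_key), and O(don_mask) is already established, so O(certify_key).
With premise 12, O(certify_key → ¬sound_alarm), the K-axiom yields O(¬sound_alarm).
Premise 9 is O(¬sound_alarm → redact_voucher); since O(¬sound_alarm), deontic closure gives O(redact_voucher).
Premise 11 is O(arm_system → ¬redact_voucher); contrapositively O(redact_voucher → ¬arm_system). Since O(redact_voucher) holds, K gives O(¬arm_system).
The contrapositive of premise 5 (O(¬notify_directive → arm_system)) is O(¬arm_system → notify_directive), and O(¬arm_system) is already established, so O(notify_directive).
Premises 2, 3, 7, 8, 10 do not contribute to this derivation.
Thus O(notify_directive), which is F(¬notify_directive): ¬notify_directive is forbidden.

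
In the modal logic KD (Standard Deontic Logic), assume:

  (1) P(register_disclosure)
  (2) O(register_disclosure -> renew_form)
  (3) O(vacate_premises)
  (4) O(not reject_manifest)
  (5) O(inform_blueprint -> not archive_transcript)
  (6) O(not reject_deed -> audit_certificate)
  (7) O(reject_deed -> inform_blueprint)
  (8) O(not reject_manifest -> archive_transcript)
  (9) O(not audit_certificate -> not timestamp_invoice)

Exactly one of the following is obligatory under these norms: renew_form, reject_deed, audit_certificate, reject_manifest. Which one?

audit_certificate

From premise 4 we have O(not reject_manifest).
With premise 8, O(not reject_manifest -> archive_transcript), the K-axiom yields O(archive_transcript).
Premise 5 is O(inform_blueprint -> not archive_transcript); contrapositively O(archive_transcript -> not inform_blueprint). Since O(archive_transcript) holds, K gives O(not inform_blueprint).
The contrapositive of premise 7 (O(reject_deed -> inform_blueprint)) is O(not inform_blueprint -> not reject_deed), and O(not inform_blueprint) is already established, so O(not reject_deed).
From O(not reject_deed) and premise 6, O(not reject_deed -> audit_certificate), we obtain O(audit_certificate).
So O(audit_certificate) holds — audit_certificate is obligatory. None of the other listed options is made obligatory by any chain of premises.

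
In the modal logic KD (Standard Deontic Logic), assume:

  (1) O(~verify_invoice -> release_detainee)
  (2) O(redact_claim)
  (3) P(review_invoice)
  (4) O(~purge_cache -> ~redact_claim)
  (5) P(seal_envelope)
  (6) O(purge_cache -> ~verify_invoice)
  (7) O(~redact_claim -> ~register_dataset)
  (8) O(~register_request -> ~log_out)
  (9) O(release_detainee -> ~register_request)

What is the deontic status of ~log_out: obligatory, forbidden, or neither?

Premise 2 gives O(redact_claim).
The contrapositive of premise 4 (O(~purge_cache -> ~redact_claim)) is O(redact_claim -> purge_cache), and O(redact_claim) is already established, so O(purge_cache).
Applying K to premise 6 (O(purge_cache -> ~verify_invoice)) and O(purge_cache) yields O(~verify_invoice).
With premise 1, O(~verify_invoice -> release_detainee), the K-axiom yields O(release_detainee).
With premise 9, O(release_detainee -> ~register_request), the K-axiom yields O(~register_request).
Premise 8 is O(~register_request -> ~log_out); since O(~register_request), deontic closure gives O(~log_out).
Premises 3, 5, 7 do not contribute to this derivation.
Hence ~log_out is obligatory.

Obligatory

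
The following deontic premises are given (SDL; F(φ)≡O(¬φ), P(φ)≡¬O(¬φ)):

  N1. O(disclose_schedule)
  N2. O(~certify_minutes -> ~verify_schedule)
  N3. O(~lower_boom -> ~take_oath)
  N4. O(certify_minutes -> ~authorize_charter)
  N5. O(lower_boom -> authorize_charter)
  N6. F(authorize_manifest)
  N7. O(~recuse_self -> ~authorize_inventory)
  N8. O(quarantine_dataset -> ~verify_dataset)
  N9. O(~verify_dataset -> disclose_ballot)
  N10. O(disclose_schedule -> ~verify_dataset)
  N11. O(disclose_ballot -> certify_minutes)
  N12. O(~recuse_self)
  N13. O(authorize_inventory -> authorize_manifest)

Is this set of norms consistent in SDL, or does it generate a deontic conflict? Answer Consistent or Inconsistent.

Consistent

Premise 13 is O(authorize_inventory -> authorize_manifest), but O(authorize_inventory) is not derivable from the premises, so it does not yield O(authorize_manifest).
So O(authorize_manifest) is not derivable, and the apparent clash with O(~authorize_manifest) does not arise.
A world satisfying every obligation exists (e.g. authorize_charter=false, authorize_inventory=false, authorize_manifest=false, certify_minutes=true, disclose_ballot=true, disclose_schedule=true, lower_boom=false, quarantine_dataset=false, recuse_self=false, take_oath=false, verify_dataset=false, verify_schedule=false); no atom is both obligatory and forbidden, so the set is consistent.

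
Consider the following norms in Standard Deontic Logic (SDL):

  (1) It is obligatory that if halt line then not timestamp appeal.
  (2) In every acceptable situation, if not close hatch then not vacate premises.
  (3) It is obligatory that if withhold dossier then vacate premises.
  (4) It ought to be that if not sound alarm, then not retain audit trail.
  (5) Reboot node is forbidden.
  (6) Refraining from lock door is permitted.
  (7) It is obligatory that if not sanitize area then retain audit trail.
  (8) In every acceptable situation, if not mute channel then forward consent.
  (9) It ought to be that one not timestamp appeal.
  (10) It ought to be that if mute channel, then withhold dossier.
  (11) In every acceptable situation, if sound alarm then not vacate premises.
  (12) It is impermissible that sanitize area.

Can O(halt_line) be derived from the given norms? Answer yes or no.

Premise 1 is O(halt_line → ¬timestamp_appeal); even if O(¬timestamp_appeal) held, inferring O(halt_line) would be affirming the consequent — invalid.
No other premise forces O(halt_line). An ideal world satisfying every premise can still have halt_line false, so O(halt_line) is not derivable.

No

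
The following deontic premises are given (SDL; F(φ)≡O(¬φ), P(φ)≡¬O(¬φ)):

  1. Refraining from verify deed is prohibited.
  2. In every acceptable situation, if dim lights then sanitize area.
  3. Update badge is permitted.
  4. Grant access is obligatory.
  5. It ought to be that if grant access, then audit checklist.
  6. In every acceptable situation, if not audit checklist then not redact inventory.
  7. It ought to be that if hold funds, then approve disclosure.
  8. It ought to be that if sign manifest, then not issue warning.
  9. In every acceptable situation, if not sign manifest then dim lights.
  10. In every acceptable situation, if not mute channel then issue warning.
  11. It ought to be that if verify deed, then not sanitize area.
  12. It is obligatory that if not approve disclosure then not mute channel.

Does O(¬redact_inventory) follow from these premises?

Premise 6 is O(¬audit_checklist → ¬redact_inventory), but O(¬audit_checklist) is not derivable from the premises, so it does not yield O(¬redact_inventory).
No other premise forces O(¬redact_inventory). An ideal world satisfying every premise can still have ¬redact_inventory false, so O(¬redact_inventory) is not derivable.

No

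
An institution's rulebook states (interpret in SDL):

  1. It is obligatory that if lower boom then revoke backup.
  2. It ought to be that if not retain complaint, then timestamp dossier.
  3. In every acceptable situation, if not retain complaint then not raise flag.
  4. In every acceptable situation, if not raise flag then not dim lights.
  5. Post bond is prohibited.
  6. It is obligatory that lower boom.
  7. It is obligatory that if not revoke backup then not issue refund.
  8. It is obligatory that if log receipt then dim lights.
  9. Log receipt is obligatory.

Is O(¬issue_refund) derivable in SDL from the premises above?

No

Premise 7 is O(¬revoke_backup → ¬issue_refund), but O(¬revoke_backup) is not derivable from the premises, so it does not yield O(¬issue_refund).
No other premise forces O(¬issue_refund). An ideal world satisfying every premise can still have ¬issue_refund false, so O(¬issue_refund) is not derivable.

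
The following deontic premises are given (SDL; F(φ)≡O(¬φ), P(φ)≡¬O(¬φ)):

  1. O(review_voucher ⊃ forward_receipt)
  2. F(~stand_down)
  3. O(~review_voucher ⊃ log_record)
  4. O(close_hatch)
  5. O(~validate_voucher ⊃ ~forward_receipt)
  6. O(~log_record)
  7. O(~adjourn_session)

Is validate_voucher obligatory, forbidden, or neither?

Obligatory

From premise 6 we have O(~log_record).
The contrapositive of premise 3 (O(~review_voucher ⊃ log_record)) is O(~log_record ⊃ review_voucher), and O(~log_record) is already established, so O(review_voucher).
From O(review_voucher) and premise 1, O(review_voucher ⊃ forward_receipt), we obtain O(forward_receipt).
The contrapositive of premise 5 (O(~validate_voucher ⊃ ~forward_receipt)) is O(forward_receipt ⊃ validate_voucher), and O(forward_receipt) is already established, so O(validate_voucher).
Premises 2, 4, 7 do not contribute to this derivation.
Hence validate_voucher is obligatory.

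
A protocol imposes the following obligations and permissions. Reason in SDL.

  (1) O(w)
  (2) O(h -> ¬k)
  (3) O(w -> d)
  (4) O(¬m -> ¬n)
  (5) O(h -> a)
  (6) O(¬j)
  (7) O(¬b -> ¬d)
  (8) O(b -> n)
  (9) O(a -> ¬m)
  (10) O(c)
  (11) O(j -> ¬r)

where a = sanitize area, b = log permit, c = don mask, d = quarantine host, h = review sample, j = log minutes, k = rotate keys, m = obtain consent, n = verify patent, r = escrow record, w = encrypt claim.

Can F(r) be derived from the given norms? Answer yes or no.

Premise 11 is O(j -> ¬r), but O(j) is not derivable from the premises, so it does not yield O(¬r).
No other premise forces O(¬r). An ideal world satisfying every premise can still have r true, so F(r) is not derivable.

No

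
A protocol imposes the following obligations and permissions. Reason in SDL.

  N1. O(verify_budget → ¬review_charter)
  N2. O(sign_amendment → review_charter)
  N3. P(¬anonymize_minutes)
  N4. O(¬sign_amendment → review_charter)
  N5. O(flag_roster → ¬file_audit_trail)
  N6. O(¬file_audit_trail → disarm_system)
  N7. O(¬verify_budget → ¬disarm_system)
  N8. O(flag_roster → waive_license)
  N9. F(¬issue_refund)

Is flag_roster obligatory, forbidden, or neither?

Forbidden

Premises 4 and 2 are O(¬sign_amendment → review_charter) and O(sign_amendment → review_charter); every ideal world satisfies ¬sign_amendment or sign_amendment, so in either case review_charter holds — hence O(review_charter).
Premise 1 is O(verify_budget → ¬review_charter); contrapositively O(review_charter → ¬verify_budget). Since O(review_charter) holds, K gives O(¬verify_budget).
With premise 7, O(¬verify_budget → ¬disarm_system), the K-axiom yields O(¬disarm_system).
Premise 6, O(¬file_audit_trail → disarm_system), contraposes to O(¬disarm_system → file_audit_trail); with O(¬disarm_system) we get O(file_audit_trail).
Premise 5 is O(flag_roster → ¬file_audit_trail); contrapositively O(file_audit_trail → ¬flag_roster). Since O(file_audit_trail) holds, K gives O(¬flag_roster).
Premises 3, 8, 9 do not contribute to this derivation.
Thus O(¬flag_roster), which is F(flag_roster): flag_roster is forbidden.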